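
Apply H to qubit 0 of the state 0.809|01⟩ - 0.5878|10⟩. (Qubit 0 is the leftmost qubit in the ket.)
-0.4156|00⟩ + 0.572|01⟩ + 0.4156|10⟩ + 0.572|11⟩

H on qubit 0 mixes each pair of kets that differ only in qubit 0: amplitudes (a, b) of (|…0…⟩, |…1…⟩) become ((a + b)/√2, (a − b)/√2). Kets absent from the input have amplitude 0.
(|00⟩, |10⟩): (a, b) = (0, -0.5878) → (-0.4156, 0.4156)
(|01⟩, |11⟩): (a, b) = (0.809, 0) → (0.572, 0.572)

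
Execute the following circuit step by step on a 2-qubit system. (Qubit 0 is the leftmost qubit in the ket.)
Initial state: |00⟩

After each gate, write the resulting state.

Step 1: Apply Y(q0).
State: i|10⟩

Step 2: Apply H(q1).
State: (1/√2)i|10⟩ + (1/√2)i|11⟩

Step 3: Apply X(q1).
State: (1/√2)i|10⟩ + (1/√2)i|11⟩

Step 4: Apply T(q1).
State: (1/√2)i|10⟩ + (-1/2 + (1/2)i)|11⟩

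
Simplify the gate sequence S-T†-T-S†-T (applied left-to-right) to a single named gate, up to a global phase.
T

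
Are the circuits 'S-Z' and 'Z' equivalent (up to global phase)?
No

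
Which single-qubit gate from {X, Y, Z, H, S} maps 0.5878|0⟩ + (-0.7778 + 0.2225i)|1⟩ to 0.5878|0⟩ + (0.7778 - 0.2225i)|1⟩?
Z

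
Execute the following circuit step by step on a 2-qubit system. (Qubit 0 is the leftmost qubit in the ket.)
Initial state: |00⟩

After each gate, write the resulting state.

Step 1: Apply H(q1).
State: 1/√2|00⟩ + 1/√2|01⟩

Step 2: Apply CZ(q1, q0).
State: 1/√2|00⟩ + 1/√2|01⟩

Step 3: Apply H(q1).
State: |00⟩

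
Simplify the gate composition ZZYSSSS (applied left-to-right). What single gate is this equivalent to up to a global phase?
Y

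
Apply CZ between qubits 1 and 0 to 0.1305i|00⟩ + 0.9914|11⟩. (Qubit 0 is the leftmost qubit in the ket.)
0.1305i|00⟩ - 0.9914|11⟩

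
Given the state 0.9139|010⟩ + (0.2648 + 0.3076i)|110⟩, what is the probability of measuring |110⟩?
0.1647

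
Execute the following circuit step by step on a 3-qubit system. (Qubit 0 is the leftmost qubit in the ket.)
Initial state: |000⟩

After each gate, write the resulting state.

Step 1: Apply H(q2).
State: 1/√2|000⟩ + 1/√2|001⟩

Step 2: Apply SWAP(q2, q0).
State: 1/√2|000⟩ + 1/√2|100⟩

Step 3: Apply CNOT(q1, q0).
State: 1/√2|000⟩ + 1/√2|100⟩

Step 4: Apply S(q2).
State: 1/√2|000⟩ + 1/√2|100⟩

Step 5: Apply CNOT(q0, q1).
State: 1/√2|000⟩ + 1/√2|110⟩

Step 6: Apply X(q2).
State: 1/√2|001⟩ + 1/√2|111⟩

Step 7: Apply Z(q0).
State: 1/√2|001⟩ - 1/√2|111⟩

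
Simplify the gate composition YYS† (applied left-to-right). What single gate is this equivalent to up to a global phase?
S†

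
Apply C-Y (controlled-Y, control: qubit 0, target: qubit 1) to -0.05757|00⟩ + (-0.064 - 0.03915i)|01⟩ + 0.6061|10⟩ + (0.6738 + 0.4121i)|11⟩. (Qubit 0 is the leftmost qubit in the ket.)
-0.05757|00⟩ + (-0.064 - 0.03915i)|01⟩ + (0.4121 - 0.6738i)|10⟩ + 0.6061i|11⟩

C-Y leaves the control-|0⟩ kets |00⟩, |01⟩ unchanged and applies Y to qubit 1 on the control-|1⟩ pair (|10⟩, |11⟩).
Y = [[0, -i], [i, 0]].
With a = amp(|10⟩) = 0.6061 and b = amp(|11⟩) = (0.6738 + 0.4121i):
new amp(|10⟩) = (-i)·b = (0.4121 - 0.6738i)
new amp(|11⟩) = (i)·a = 0.6061i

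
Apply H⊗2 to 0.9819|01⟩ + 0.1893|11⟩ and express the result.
0.5856|00⟩ - 0.5856|01⟩ + 0.3963|10⟩ - 0.3963|11⟩

H⊗2 gives amp(|y⟩) = (1/2) Σ_x (−1)^(x·y) amp(|x⟩), where x·y is the number of positions in which both x and y have a 1.
|00⟩: (0.9819 + 0.1893)/2 = 0.5856
|01⟩: (-0.9819 - 0.1893)/2 = -0.5856
|10⟩: (0.9819 - 0.1893)/2 = 0.3963
|11⟩: (-0.9819 + 0.1893)/2 = -0.3963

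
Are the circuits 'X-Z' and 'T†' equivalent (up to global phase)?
No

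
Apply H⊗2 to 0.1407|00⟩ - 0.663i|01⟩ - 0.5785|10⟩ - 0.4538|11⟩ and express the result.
(-0.4458 - 0.3315i)|00⟩ + (0.008 + 0.3315i)|01⟩ + (0.5865 - 0.3315i)|10⟩ + (0.1327 + 0.3315i)|11⟩

H⊗2 gives amp(|y⟩) = (1/2) Σ_x (−1)^(x·y) amp(|x⟩), where x·y is the number of positions in which both x and y have a 1.
|00⟩: (0.1407 - 0.663i - 0.5785 - 0.4538)/2 = (-0.4458 - 0.3315i)
|01⟩: (0.1407 + 0.663i - 0.5785 + 0.4538)/2 = (0.008 + 0.3315i)
|10⟩: (0.1407 - 0.663i + 0.5785 + 0.4538)/2 = (0.5865 - 0.3315i)
|11⟩: (0.1407 + 0.663i + 0.5785 - 0.4538)/2 = (0.1327 + 0.3315i)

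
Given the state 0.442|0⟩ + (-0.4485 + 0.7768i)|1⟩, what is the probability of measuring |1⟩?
0.8046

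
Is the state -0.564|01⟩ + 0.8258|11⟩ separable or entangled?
Separable

Writing the state as a|00⟩ + b|01⟩ + c|10⟩ + d|11⟩, it is a product state iff ad − bc = 0.
Here (a, b, c, d) = (0, -0.564, 0, 0.8258): ad − bc = (0)(0.8258) − (-0.564)(0) = 0, so the state is separable.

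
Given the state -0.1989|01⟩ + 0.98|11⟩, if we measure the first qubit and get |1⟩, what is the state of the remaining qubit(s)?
|1⟩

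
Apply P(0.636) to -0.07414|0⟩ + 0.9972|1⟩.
-0.07414|0⟩ + (0.8022 + 0.5923i)|1⟩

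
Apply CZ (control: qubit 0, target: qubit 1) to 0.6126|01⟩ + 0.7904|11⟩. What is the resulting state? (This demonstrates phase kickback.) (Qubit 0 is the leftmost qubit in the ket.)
0.6126|01⟩ - 0.7904|11⟩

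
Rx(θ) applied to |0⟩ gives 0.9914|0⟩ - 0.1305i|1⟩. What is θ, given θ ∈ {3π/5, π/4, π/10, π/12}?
π/12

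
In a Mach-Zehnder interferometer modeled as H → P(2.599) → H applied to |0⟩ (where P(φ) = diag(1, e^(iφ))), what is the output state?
(0.07181 + 0.2582i)|0⟩ + (0.9282 - 0.2582i)|1⟩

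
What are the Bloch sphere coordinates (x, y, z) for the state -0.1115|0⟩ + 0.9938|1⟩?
(-0.2216, 0, -0.9752)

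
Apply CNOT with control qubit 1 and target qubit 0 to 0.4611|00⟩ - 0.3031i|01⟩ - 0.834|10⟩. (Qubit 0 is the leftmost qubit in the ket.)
0.4611|00⟩ - 0.834|10⟩ - 0.3031i|11⟩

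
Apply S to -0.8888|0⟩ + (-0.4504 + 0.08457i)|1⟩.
-0.8888|0⟩ + (-0.08457 - 0.4504i)|1⟩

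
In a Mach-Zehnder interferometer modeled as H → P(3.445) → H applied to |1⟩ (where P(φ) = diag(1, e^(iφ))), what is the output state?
(0.9772 + 0.1494i)|0⟩ + (0.02284 - 0.1494i)|1⟩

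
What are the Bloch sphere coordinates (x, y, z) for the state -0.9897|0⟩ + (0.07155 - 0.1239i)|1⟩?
(-0.1416, 0.2452, 0.959)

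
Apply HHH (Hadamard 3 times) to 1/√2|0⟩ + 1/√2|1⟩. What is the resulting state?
|0⟩

H² = I, so H^3 = H: a single Hadamard. With (a, b) = (1/√2, 1/√2), H gives ((a + b)/√2, (a − b)/√2) = (1, 0).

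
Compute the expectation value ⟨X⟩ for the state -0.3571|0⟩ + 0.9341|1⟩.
-0.6671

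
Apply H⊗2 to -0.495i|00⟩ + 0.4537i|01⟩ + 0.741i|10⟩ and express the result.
0.3499i|00⟩ - 0.1039i|01⟩ - 0.3912i|10⟩ - 0.8449i|11⟩

H⊗2 gives amp(|y⟩) = (1/2) Σ_x (−1)^(x·y) amp(|x⟩), where x·y is the number of positions in which both x and y have a 1.
|00⟩: (-0.495i + 0.4537i + 0.741i)/2 = 0.3499i
|01⟩: (-0.495i - 0.4537i + 0.741i)/2 = -0.1039i
|10⟩: (-0.495i + 0.4537i - 0.741i)/2 = -0.3912i
|11⟩: (-0.495i - 0.4537i - 0.741i)/2 = -0.8449i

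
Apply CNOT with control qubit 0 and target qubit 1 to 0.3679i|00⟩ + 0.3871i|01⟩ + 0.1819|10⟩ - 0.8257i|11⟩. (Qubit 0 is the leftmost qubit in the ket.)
0.3679i|00⟩ + 0.3871i|01⟩ - 0.8257i|10⟩ + 0.1819|11⟩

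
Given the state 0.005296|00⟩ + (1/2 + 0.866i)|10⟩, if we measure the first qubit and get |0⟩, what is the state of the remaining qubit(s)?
|0⟩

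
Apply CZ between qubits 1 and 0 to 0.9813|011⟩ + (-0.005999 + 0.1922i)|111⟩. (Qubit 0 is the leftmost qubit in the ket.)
0.9813|011⟩ + (0.005999 - 0.1922i)|111⟩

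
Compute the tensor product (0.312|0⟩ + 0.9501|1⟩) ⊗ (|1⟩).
0.312|01⟩ + 0.9501|11⟩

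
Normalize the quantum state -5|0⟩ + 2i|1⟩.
-0.9285|0⟩ + 0.3714i|1⟩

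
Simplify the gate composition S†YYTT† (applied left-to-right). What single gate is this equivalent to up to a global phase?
S†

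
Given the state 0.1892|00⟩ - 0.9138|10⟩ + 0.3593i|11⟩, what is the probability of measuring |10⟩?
0.835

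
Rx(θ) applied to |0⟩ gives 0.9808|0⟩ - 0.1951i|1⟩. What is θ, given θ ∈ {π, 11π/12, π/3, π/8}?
π/8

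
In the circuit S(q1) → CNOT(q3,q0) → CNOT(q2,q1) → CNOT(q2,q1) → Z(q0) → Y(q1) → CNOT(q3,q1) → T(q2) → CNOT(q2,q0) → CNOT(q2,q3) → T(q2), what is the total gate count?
11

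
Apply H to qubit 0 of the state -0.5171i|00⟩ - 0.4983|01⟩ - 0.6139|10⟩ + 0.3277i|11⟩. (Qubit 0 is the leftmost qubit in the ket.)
(-0.4341 - 0.3656i)|00⟩ + (-0.3524 + 0.2317i)|01⟩ + (0.4341 - 0.3656i)|10⟩ + (-0.3524 - 0.2317i)|11⟩

H on qubit 0 mixes each pair of kets that differ only in qubit 0: amplitudes (a, b) of (|…0…⟩, |…1…⟩) become ((a + b)/√2, (a − b)/√2). Kets absent from the input have amplitude 0.
(|00⟩, |10⟩): (a, b) = (-0.5171i, -0.6139) → ((-0.4341 - 0.3656i), (0.4341 - 0.3656i))
(|01⟩, |11⟩): (a, b) = (-0.4983, 0.3277i) → ((-0.3524 + 0.2317i), (-0.3524 - 0.2317i))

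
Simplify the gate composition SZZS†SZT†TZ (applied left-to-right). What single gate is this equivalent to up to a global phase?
S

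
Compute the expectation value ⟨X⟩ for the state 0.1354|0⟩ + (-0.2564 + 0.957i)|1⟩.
-0.06943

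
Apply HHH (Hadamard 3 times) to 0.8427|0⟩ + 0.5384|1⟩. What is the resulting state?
0.9766|0⟩ + 0.2152|1⟩

H² = I, so H^3 = H: a single Hadamard. With (a, b) = (0.8427, 0.5384), H gives ((a + b)/√2, (a − b)/√2) = (0.9766, 0.2152).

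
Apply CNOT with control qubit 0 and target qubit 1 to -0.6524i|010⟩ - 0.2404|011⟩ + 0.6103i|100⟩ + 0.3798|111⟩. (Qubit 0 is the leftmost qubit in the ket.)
-0.6524i|010⟩ - 0.2404|011⟩ + 0.3798|101⟩ + 0.6103i|110⟩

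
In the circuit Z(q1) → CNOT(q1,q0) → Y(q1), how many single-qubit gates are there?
2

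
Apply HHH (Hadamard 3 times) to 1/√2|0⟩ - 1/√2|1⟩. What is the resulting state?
|1⟩

H² = I, so H^3 = H: a single Hadamard. With (a, b) = (1/√2, -1/√2), H gives ((a + b)/√2, (a − b)/√2) = (0, 1).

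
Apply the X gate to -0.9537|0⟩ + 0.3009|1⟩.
0.3009|0⟩ - 0.9537|1⟩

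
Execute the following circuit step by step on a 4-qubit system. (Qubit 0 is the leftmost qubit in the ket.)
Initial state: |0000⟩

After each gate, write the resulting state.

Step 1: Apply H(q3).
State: 1/√2|0000⟩ + 1/√2|0001⟩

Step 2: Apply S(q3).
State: 1/√2|0000⟩ + (1/√2)i|0001⟩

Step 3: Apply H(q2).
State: 1/2|0000⟩ + (1/2)i|0001⟩ + 1/2|0010⟩ + (1/2)i|0011⟩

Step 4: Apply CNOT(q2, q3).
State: 1/2|0000⟩ + (1/2)i|0001⟩ + (1/2)i|0010⟩ + 1/2|0011⟩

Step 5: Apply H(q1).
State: 1/√8|0000⟩ + (1/√8)i|0001⟩ + (1/√8)i|0010⟩ + 1/√8|0011⟩ + 1/√8|0100⟩ + (1/√8)i|0101⟩ + (1/√8)i|0110⟩ + 1/√8|0111⟩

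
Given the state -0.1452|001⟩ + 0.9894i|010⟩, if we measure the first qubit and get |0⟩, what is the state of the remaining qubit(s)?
-0.1452|01⟩ + 0.9894i|10⟩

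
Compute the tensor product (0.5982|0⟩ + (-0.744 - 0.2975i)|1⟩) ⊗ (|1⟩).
0.5982|01⟩ + (-0.744 - 0.2975i)|11⟩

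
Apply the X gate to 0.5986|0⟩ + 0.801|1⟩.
0.801|0⟩ + 0.5986|1⟩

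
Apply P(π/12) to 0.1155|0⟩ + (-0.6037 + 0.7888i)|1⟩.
0.1155|0⟩ + (-0.7873 + 0.6057i)|1⟩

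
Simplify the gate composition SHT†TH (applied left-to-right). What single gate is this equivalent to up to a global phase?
S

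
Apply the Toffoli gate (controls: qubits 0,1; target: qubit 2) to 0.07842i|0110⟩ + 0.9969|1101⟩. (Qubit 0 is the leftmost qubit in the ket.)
0.07842i|0110⟩ + 0.9969|1111⟩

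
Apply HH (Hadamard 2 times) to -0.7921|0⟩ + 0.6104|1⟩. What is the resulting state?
-0.7921|0⟩ + 0.6104|1⟩

H² = I, so an even number of Hadamards cancels: H^2 = I and the state is unchanged.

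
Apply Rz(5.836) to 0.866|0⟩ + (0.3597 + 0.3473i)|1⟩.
(-0.8444 - 0.192i)|0⟩ + (-0.4278 - 0.2589i)|1⟩

Rz(5.836) = [[e^(−iθ/2), 0], [0, e^(iθ/2)]] with e^(±iθ/2) = cos(θ/2) ± i·sin(θ/2); θ = 5.836, cos(θ/2) ≈ -0.975107, sin(θ/2) ≈ 0.221734.
With a = amp(|0⟩) = 0.866 and b = amp(|1⟩) = (0.3597 + 0.3473i):
new amp(|0⟩) = (-0.975107 - 0.221734i)·a = (-0.8444 - 0.192i)
new amp(|1⟩) = (-0.975107 + 0.221734i)·b = (-0.4278 - 0.2589i)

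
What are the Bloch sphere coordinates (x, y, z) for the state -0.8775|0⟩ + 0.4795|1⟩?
(-0.8415, 0, 0.5401)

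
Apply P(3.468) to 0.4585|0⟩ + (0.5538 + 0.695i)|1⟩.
0.4585|0⟩ + (-0.3017 - 0.8359i)|1⟩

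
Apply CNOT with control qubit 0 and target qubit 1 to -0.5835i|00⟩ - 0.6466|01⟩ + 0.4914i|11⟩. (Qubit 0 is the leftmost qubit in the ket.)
-0.5835i|00⟩ - 0.6466|01⟩ + 0.4914i|10⟩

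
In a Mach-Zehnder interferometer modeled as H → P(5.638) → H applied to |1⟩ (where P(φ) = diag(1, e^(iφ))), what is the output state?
(0.1005 + 0.3007i)|0⟩ + (0.8995 - 0.3007i)|1⟩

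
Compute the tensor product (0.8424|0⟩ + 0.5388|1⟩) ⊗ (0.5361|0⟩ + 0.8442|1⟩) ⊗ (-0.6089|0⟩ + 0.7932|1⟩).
-0.275|000⟩ + 0.3582|001⟩ - 0.433|010⟩ + 0.5641|011⟩ - 0.1759|100⟩ + 0.2291|101⟩ - 0.277|110⟩ + 0.3608|111⟩

amp(|b₁b₂…⟩) = product of the factor amplitudes for bits b₁, b₂, …; only kets whose every factor amplitude is nonzero survive.
|000⟩: (0.8424)(0.5361)(-0.6089) = -0.275
|001⟩: (0.8424)(0.5361)(0.7932) = 0.3582
|010⟩: (0.8424)(0.8442)(-0.6089) = -0.433
|011⟩: (0.8424)(0.8442)(0.7932) = 0.5641
|100⟩: (0.5388)(0.5361)(-0.6089) = -0.1759
|101⟩: (0.5388)(0.5361)(0.7932) = 0.2291
|110⟩: (0.5388)(0.8442)(-0.6089) = -0.277
|111⟩: (0.5388)(0.8442)(0.7932) = 0.3608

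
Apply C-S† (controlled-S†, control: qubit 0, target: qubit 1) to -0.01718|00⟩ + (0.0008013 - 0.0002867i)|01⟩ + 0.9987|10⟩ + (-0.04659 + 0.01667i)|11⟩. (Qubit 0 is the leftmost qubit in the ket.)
-0.01718|00⟩ + (0.0008013 - 0.0002867i)|01⟩ + 0.9987|10⟩ + (0.01667 + 0.04659i)|11⟩

C-S† leaves the control-|0⟩ kets |00⟩, |01⟩ unchanged and applies S† to qubit 1 on the control-|1⟩ pair (|10⟩, |11⟩).
S† = [[1, 0], [0, -i]].
With a = amp(|10⟩) = 0.9987 and b = amp(|11⟩) = (-0.04659 + 0.01667i):
new amp(|10⟩) = (1)·a = 0.9987
new amp(|11⟩) = (-i)·b = (0.01667 + 0.04659i)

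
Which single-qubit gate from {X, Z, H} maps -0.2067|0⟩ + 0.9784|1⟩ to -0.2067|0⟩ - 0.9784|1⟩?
Z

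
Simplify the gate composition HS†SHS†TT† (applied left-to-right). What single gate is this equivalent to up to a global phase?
S†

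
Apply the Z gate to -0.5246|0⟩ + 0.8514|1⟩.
-0.5246|0⟩ - 0.8514|1⟩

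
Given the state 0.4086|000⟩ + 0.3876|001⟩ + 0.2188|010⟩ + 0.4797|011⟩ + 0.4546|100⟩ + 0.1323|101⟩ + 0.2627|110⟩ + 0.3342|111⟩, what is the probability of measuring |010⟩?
0.04787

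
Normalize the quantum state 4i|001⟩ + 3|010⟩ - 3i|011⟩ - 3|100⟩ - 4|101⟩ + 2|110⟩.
0.504i|001⟩ + 1/√7|010⟩ - (1/√7)i|011⟩ - 1/√7|100⟩ - 0.504|101⟩ + 0.252|110⟩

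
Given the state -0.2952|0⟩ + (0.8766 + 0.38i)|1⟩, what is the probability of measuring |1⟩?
0.9128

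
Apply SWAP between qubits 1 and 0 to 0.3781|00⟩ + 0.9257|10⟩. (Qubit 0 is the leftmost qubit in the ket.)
0.3781|00⟩ + 0.9257|01⟩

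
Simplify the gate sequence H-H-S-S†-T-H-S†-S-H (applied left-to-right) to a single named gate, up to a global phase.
T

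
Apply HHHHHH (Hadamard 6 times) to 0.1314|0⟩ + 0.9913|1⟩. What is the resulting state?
0.1314|0⟩ + 0.9913|1⟩

H² = I, so an even number of Hadamards cancels: H^6 = I and the state is unchanged.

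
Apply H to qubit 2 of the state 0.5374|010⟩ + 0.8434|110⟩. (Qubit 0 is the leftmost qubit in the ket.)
0.38|010⟩ + 0.38|011⟩ + 0.5964|110⟩ + 0.5964|111⟩

H on qubit 2 mixes each pair of kets that differ only in qubit 2: amplitudes (a, b) of (|…0…⟩, |…1…⟩) become ((a + b)/√2, (a − b)/√2). Kets absent from the input have amplitude 0.
(|010⟩, |011⟩): (a, b) = (0.5374, 0) → (0.38, 0.38)
(|110⟩, |111⟩): (a, b) = (0.8434, 0) → (0.5964, 0.5964)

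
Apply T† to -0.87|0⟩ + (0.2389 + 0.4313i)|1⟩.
-0.87|0⟩ + (0.4739 + 0.136i)|1⟩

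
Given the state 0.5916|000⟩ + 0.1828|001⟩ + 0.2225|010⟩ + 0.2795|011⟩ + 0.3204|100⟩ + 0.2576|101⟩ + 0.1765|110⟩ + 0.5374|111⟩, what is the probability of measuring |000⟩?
0.35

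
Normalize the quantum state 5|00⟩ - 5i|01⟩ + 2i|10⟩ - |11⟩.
0.6742|00⟩ - 0.6742i|01⟩ + 0.2697i|10⟩ - 0.1348|11⟩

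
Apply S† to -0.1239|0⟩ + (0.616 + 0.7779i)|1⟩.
-0.1239|0⟩ + (0.7779 - 0.616i)|1⟩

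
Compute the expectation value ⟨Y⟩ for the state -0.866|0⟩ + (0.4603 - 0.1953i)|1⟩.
0.3383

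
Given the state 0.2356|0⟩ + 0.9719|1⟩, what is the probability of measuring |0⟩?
0.05551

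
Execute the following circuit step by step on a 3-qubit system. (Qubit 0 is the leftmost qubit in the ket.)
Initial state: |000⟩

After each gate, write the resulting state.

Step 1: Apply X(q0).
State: |100⟩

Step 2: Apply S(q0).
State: i|100⟩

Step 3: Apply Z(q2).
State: i|100⟩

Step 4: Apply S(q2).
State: i|100⟩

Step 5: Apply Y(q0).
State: |000⟩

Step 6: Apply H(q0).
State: 1/√2|000⟩ + 1/√2|100⟩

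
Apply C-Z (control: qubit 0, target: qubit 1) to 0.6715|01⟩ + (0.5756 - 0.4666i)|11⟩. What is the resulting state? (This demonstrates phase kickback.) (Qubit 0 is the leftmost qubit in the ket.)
0.6715|01⟩ + (-0.5756 + 0.4666i)|11⟩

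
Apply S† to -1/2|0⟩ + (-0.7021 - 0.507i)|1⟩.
-1/2|0⟩ + (-0.507 + 0.7021i)|1⟩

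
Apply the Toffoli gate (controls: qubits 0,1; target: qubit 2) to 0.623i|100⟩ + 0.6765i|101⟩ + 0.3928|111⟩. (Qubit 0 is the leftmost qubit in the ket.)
0.623i|100⟩ + 0.6765i|101⟩ + 0.3928|110⟩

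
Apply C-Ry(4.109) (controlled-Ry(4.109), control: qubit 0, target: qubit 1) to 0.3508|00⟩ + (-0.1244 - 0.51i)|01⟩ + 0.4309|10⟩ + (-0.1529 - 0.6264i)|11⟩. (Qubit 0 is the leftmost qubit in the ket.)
0.3508|00⟩ + (-0.1244 - 0.51i)|01⟩ + (-0.06504 + 0.5545i)|10⟩ + (0.4526 + 0.2913i)|11⟩

C-Ry(4.109) leaves the control-|0⟩ kets |00⟩, |01⟩ unchanged and applies Ry(4.109) to qubit 1 on the control-|1⟩ pair (|10⟩, |11⟩).
Ry(4.109) = [[cos(θ/2), −sin(θ/2)], [sin(θ/2), cos(θ/2)]]; θ = 4.109, cos(θ/2) ≈ -0.465061, sin(θ/2) ≈ 0.885279.
With a = amp(|10⟩) = 0.4309 and b = amp(|11⟩) = (-0.1529 - 0.6264i):
new amp(|10⟩) = (-0.465061)·a + (-0.885279)·b = (-0.06504 + 0.5545i)
new amp(|11⟩) = (0.885279)·a + (-0.465061)·b = (0.4526 + 0.2913i)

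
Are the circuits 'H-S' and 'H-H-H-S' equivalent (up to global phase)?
Yes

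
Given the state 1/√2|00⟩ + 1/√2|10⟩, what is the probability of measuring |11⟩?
0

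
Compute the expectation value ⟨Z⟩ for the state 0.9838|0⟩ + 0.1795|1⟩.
0.9356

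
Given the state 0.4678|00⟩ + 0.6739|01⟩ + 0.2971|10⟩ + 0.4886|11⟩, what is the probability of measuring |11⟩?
0.2387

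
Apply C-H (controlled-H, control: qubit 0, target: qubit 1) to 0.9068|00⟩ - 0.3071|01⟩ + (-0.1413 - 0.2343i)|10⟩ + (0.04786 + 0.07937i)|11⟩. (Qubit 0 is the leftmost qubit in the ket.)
0.9068|00⟩ - 0.3071|01⟩ + (-0.06607 - 0.1096i)|10⟩ + (-0.1338 - 0.2218i)|11⟩

C-H leaves the control-|0⟩ kets |00⟩, |01⟩ unchanged and applies H to qubit 1 on the control-|1⟩ pair (|10⟩, |11⟩).
H = [[1/√2, 1/√2], [1/√2, -1/√2]].
With a = amp(|10⟩) = (-0.1413 - 0.2343i) and b = amp(|11⟩) = (0.04786 + 0.07937i):
new amp(|10⟩) = (1/√2)·a + (1/√2)·b = (-0.06607 - 0.1096i)
new amp(|11⟩) = (1/√2)·a + (-1/√2)·b = (-0.1338 - 0.2218i)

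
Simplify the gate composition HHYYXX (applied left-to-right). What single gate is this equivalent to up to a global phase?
I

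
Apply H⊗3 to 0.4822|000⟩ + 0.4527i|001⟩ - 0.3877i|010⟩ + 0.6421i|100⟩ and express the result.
(0.1705 + 0.25i)|000⟩ + (0.1705 - 0.07011i)|001⟩ + (0.1705 + 0.5241i)|010⟩ + (0.1705 + 0.204i)|011⟩ + (0.1705 - 0.204i)|100⟩ + (0.1705 - 0.5241i)|101⟩ + (0.1705 + 0.07011i)|110⟩ + (0.1705 - 0.25i)|111⟩

H⊗3 gives amp(|y⟩) = (1/2√2) Σ_x (−1)^(x·y) amp(|x⟩), where x·y is the number of positions in which both x and y have a 1.
|000⟩: (0.4822 + 0.4527i - 0.3877i + 0.6421i)/(2√2) = (0.1705 + 0.25i)
|001⟩: (0.4822 - 0.4527i - 0.3877i + 0.6421i)/(2√2) = (0.1705 - 0.07011i)
|010⟩: (0.4822 + 0.4527i + 0.3877i + 0.6421i)/(2√2) = (0.1705 + 0.5241i)
|011⟩: (0.4822 - 0.4527i + 0.3877i + 0.6421i)/(2√2) = (0.1705 + 0.204i)
|100⟩: (0.4822 + 0.4527i - 0.3877i - 0.6421i)/(2√2) = (0.1705 - 0.204i)
|101⟩: (0.4822 - 0.4527i - 0.3877i - 0.6421i)/(2√2) = (0.1705 - 0.5241i)
|110⟩: (0.4822 + 0.4527i + 0.3877i - 0.6421i)/(2√2) = (0.1705 + 0.07011i)
|111⟩: (0.4822 - 0.4527i + 0.3877i - 0.6421i)/(2√2) = (0.1705 - 0.25i)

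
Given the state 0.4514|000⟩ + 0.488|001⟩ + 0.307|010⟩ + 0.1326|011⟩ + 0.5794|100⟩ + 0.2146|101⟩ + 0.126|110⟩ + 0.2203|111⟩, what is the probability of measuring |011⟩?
0.01758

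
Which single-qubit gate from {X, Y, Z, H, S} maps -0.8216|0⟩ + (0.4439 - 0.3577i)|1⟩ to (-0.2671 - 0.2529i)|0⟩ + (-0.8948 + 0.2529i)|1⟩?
H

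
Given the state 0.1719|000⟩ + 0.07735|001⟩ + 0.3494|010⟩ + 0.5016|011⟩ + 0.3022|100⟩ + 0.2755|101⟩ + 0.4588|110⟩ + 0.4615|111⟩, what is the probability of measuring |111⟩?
0.213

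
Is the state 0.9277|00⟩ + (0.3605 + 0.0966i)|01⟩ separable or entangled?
Separable

Writing the state as a|00⟩ + b|01⟩ + c|10⟩ + d|11⟩, it is a product state iff ad − bc = 0.
Here (a, b, c, d) = (0.9277, (0.3605 + 0.0966i), 0, 0): ad − bc = (0.9277)(0) − (0.3605 + 0.0966i)(0) = 0, so the state is separable.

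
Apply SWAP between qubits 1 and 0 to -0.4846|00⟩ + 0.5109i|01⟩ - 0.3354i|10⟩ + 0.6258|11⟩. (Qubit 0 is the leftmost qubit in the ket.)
-0.4846|00⟩ - 0.3354i|01⟩ + 0.5109i|10⟩ + 0.6258|11⟩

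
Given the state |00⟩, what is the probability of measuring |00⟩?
1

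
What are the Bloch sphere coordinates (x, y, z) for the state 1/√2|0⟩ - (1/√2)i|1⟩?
(0, -1, 0)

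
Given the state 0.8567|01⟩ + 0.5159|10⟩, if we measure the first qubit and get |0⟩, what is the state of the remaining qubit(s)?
|1⟩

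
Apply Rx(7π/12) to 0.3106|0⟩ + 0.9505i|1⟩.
0.9432|0⟩ + 0.3322i|1⟩

Rx(7π/12) = [[cos(θ/2), −i·sin(θ/2)], [−i·sin(θ/2), cos(θ/2)]]; θ = 7π/12, cos(θ/2) ≈ 0.608761, sin(θ/2) ≈ 0.793353.
With a = amp(|0⟩) = 0.3106 and b = amp(|1⟩) = 0.9505i:
new amp(|0⟩) = (0.608761)·a + (-0.793353i)·b = 0.9432
new amp(|1⟩) = (-0.793353i)·a + (0.608761)·b = 0.3322i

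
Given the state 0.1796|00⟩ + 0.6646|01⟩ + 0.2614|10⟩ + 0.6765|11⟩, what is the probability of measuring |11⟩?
0.4577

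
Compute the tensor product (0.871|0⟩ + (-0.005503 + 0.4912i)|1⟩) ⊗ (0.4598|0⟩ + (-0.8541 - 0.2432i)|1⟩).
0.4005|00⟩ + (-0.7439 - 0.2118i)|01⟩ + (-0.00253 + 0.2259i)|10⟩ + (0.1242 - 0.4182i)|11⟩

amp(|b₁b₂…⟩) = product of the factor amplitudes for bits b₁, b₂, …; only kets whose every factor amplitude is nonzero survive.
|00⟩: (0.871)(0.4598) = 0.4005
|01⟩: (0.871)(-0.8541 - 0.2432i) = (-0.7439 - 0.2118i)
|10⟩: (-0.005503 + 0.4912i)(0.4598) = (-0.00253 + 0.2259i)
|11⟩: (-0.005503 + 0.4912i)(-0.8541 - 0.2432i) = (0.1242 - 0.4182i)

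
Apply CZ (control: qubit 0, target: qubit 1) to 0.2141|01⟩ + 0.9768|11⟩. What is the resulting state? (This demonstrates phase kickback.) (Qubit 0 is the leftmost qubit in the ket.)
0.2141|01⟩ - 0.9768|11⟩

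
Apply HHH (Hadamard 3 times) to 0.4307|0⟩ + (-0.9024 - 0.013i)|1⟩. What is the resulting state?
(-0.3335 - 0.009192i)|0⟩ + (0.9426 + 0.009192i)|1⟩

H² = I, so H^3 = H: a single Hadamard. With (a, b) = (0.4307, (-0.9024 - 0.013i)), H gives ((a + b)/√2, (a − b)/√2) = ((-0.3335 - 0.009192i), (0.9426 + 0.009192i)).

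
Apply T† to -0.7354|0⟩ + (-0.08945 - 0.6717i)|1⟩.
-0.7354|0⟩ + (-0.5382 - 0.4117i)|1⟩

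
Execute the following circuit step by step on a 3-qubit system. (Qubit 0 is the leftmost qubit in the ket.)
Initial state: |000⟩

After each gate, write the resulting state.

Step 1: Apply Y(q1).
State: i|010⟩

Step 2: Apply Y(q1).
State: |000⟩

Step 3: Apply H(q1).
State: 1/√2|000⟩ + 1/√2|010⟩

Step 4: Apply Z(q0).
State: 1/√2|000⟩ + 1/√2|010⟩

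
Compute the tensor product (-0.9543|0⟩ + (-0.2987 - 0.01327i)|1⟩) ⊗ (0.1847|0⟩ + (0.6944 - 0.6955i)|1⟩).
-0.1763|00⟩ + (-0.6627 + 0.6637i)|01⟩ + (-0.05517 - 0.002451i)|10⟩ + (-0.2166 + 0.1985i)|11⟩

amp(|b₁b₂…⟩) = product of the factor amplitudes for bits b₁, b₂, …; only kets whose every factor amplitude is nonzero survive.
|00⟩: (-0.9543)(0.1847) = -0.1763
|01⟩: (-0.9543)(0.6944 - 0.6955i) = (-0.6627 + 0.6637i)
|10⟩: (-0.2987 - 0.01327i)(0.1847) = (-0.05517 - 0.002451i)
|11⟩: (-0.2987 - 0.01327i)(0.6944 - 0.6955i) = (-0.2166 + 0.1985i)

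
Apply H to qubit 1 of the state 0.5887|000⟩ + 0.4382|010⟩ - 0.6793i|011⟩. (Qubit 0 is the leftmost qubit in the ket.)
0.7261|000⟩ - 0.4803i|001⟩ + 0.1064|010⟩ + 0.4803i|011⟩

H on qubit 1 mixes each pair of kets that differ only in qubit 1: amplitudes (a, b) of (|…0…⟩, |…1…⟩) become ((a + b)/√2, (a − b)/√2). Kets absent from the input have amplitude 0.
(|000⟩, |010⟩): (a, b) = (0.5887, 0.4382) → (0.7261, 0.1064)
(|001⟩, |011⟩): (a, b) = (0, -0.6793i) → (-0.4803i, 0.4803i)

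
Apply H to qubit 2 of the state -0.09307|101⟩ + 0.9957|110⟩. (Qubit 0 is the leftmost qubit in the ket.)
-0.06581|100⟩ + 0.06581|101⟩ + 0.7041|110⟩ + 0.7041|111⟩

H on qubit 2 mixes each pair of kets that differ only in qubit 2: amplitudes (a, b) of (|…0…⟩, |…1…⟩) become ((a + b)/√2, (a − b)/√2). Kets absent from the input have amplitude 0.
(|100⟩, |101⟩): (a, b) = (0, -0.09307) → (-0.06581, 0.06581)
(|110⟩, |111⟩): (a, b) = (0.9957, 0) → (0.7041, 0.7041)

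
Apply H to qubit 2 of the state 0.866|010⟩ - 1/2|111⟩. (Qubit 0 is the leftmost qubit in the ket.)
0.6124|010⟩ + 0.6124|011⟩ - 1/√8|110⟩ + 1/√8|111⟩

H on qubit 2 mixes each pair of kets that differ only in qubit 2: amplitudes (a, b) of (|…0…⟩, |…1…⟩) become ((a + b)/√2, (a − b)/√2). Kets absent from the input have amplitude 0.
(|010⟩, |011⟩): (a, b) = (0.866, 0) → (0.6124, 0.6124)
(|110⟩, |111⟩): (a, b) = (0, -1/2) → (-1/√8, 1/√8)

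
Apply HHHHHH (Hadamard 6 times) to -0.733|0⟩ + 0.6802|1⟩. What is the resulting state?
-0.733|0⟩ + 0.6802|1⟩

H² = I, so an even number of Hadamards cancels: H^6 = I and the state is unchanged.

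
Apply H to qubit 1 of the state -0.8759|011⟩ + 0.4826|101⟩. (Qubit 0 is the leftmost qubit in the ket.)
-0.6194|001⟩ + 0.6194|011⟩ + 0.3412|101⟩ + 0.3412|111⟩

H on qubit 1 mixes each pair of kets that differ only in qubit 1: amplitudes (a, b) of (|…0…⟩, |…1…⟩) become ((a + b)/√2, (a − b)/√2). Kets absent from the input have amplitude 0.
(|001⟩, |011⟩): (a, b) = (0, -0.8759) → (-0.6194, 0.6194)
(|101⟩, |111⟩): (a, b) = (0.4826, 0) → (0.3412, 0.3412)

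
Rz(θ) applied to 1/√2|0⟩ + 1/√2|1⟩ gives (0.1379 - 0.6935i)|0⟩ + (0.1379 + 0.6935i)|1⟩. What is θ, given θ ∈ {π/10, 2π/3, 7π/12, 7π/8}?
7π/8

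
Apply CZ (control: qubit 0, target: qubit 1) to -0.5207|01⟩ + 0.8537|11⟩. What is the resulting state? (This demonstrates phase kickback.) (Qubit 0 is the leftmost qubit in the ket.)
-0.5207|01⟩ - 0.8537|11⟩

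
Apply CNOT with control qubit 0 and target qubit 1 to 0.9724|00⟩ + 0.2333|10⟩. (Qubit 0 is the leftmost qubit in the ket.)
0.9724|00⟩ + 0.2333|11⟩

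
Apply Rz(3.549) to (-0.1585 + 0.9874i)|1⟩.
(-0.9349 - 0.355i)|1⟩

Rz(3.549) = [[e^(−iθ/2), 0], [0, e^(iθ/2)]] with e^(±iθ/2) = cos(θ/2) ± i·sin(θ/2); θ = 3.549, cos(θ/2) ≈ -0.202298, sin(θ/2) ≈ 0.979324.
With a = amp(|0⟩) = 0 and b = amp(|1⟩) = (-0.1585 + 0.9874i):
new amp(|0⟩) = (-0.202298 - 0.979324i)·a = 0
new amp(|1⟩) = (-0.202298 + 0.979324i)·b = (-0.9349 - 0.355i)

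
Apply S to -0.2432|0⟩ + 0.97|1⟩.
-0.2432|0⟩ + 0.97i|1⟩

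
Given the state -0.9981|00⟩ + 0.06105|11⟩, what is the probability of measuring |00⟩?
0.9962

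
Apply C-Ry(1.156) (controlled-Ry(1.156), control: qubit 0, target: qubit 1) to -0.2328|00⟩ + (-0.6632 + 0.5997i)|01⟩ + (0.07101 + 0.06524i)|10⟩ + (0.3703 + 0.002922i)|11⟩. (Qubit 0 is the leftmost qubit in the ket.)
-0.2328|00⟩ + (-0.6632 + 0.5997i)|01⟩ + (-0.1428 + 0.05305i)|10⟩ + (0.3489 + 0.03809i)|11⟩

C-Ry(1.156) leaves the control-|0⟩ kets |00⟩, |01⟩ unchanged and applies Ry(1.156) to qubit 1 on the control-|1⟩ pair (|10⟩, |11⟩).
Ry(1.156) = [[cos(θ/2), −sin(θ/2)], [sin(θ/2), cos(θ/2)]]; θ = 1.156, cos(θ/2) ≈ 0.837557, sin(θ/2) ≈ 0.54635.
With a = amp(|10⟩) = (0.07101 + 0.06524i) and b = amp(|11⟩) = (0.3703 + 0.002922i):
new amp(|10⟩) = (0.837557)·a + (-0.54635)·b = (-0.1428 + 0.05305i)
new amp(|11⟩) = (0.54635)·a + (0.837557)·b = (0.3489 + 0.03809i)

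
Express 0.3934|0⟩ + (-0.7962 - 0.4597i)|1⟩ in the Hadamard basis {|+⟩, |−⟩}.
(-0.2848 - 0.3251i)|+⟩ + (0.8412 + 0.3251i)|−⟩

With |ψ⟩ = α|0⟩ + β|1⟩, the Hadamard-basis coefficients are ⟨+|ψ⟩ = (α + β)/√2 and ⟨−|ψ⟩ = (α − β)/√2.
Here α = 0.3934, β = (-0.7962 - 0.4597i): (α + β)/√2 = (-0.2848 - 0.3251i), (α − β)/√2 = (0.8412 + 0.3251i).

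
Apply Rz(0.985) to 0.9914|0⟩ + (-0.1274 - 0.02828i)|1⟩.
(0.8736 - 0.4688i)|0⟩ + (-0.09889 - 0.08516i)|1⟩

Rz(0.985) = [[e^(−iθ/2), 0], [0, e^(iθ/2)]] with e^(±iθ/2) = cos(θ/2) ± i·sin(θ/2); θ = 0.985, cos(θ/2) ≈ 0.881154, sin(θ/2) ≈ 0.47283.
With a = amp(|0⟩) = 0.9914 and b = amp(|1⟩) = (-0.1274 - 0.02828i):
new amp(|0⟩) = (0.881154 - 0.47283i)·a = (0.8736 - 0.4688i)
new amp(|1⟩) = (0.881154 + 0.47283i)·b = (-0.09889 - 0.08516i)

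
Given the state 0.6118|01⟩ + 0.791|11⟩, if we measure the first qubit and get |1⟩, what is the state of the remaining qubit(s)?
|1⟩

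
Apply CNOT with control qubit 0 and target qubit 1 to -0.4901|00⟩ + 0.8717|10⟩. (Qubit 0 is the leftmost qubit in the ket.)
-0.4901|00⟩ + 0.8717|11⟩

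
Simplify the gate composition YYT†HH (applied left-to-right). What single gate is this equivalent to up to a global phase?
T†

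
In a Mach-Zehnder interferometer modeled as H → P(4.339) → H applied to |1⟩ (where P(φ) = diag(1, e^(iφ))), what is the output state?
(0.6824 + 0.4655i)|0⟩ + (0.3176 - 0.4655i)|1⟩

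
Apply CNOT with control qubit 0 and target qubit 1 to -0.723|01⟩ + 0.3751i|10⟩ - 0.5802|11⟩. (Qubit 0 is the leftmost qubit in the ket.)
-0.723|01⟩ - 0.5802|10⟩ + 0.3751i|11⟩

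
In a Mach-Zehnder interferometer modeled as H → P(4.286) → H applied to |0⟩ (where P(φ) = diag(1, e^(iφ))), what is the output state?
(0.2932 - 0.4552i)|0⟩ + (0.7068 + 0.4552i)|1⟩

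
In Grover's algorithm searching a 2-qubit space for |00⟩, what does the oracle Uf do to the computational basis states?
Uf|x⟩ = -|x⟩ if x = 00, else |x⟩ (phase flip on target)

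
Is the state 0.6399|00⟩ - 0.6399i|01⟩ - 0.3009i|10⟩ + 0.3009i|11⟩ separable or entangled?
Entangled

Writing the state as a|00⟩ + b|01⟩ + c|10⟩ + d|11⟩, it is a product state iff ad − bc = 0.
Here (a, b, c, d) = (0.6399, -0.6399i, -0.3009i, 0.3009i): ad − bc = (0.6399)(0.3009i) − (-0.6399i)(-0.3009i) = (0.1925 + 0.1925i) ≠ 0, so the state is entangled.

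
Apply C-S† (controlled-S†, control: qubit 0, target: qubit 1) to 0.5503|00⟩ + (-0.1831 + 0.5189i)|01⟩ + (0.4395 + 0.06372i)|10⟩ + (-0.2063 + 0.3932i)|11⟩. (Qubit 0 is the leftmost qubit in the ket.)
0.5503|00⟩ + (-0.1831 + 0.5189i)|01⟩ + (0.4395 + 0.06372i)|10⟩ + (0.3932 + 0.2063i)|11⟩

C-S† leaves the control-|0⟩ kets |00⟩, |01⟩ unchanged and applies S† to qubit 1 on the control-|1⟩ pair (|10⟩, |11⟩).
S† = [[1, 0], [0, -i]].
With a = amp(|10⟩) = (0.4395 + 0.06372i) and b = amp(|11⟩) = (-0.2063 + 0.3932i):
new amp(|10⟩) = (1)·a = (0.4395 + 0.06372i)
new amp(|11⟩) = (-i)·b = (0.3932 + 0.2063i)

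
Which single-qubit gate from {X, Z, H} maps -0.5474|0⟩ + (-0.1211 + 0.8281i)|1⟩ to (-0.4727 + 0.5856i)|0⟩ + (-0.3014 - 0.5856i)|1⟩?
H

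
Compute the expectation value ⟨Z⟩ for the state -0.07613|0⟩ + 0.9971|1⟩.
-0.9884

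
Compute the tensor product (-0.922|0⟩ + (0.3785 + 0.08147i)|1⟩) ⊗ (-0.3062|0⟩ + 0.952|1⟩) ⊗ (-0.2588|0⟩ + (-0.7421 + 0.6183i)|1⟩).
-0.07306|000⟩ + (-0.2095 + 0.1746i)|001⟩ + 0.2272|010⟩ + (0.6514 - 0.5427i)|011⟩ + (0.02999 + 0.006456i)|100⟩ + (0.1014 - 0.05315i)|101⟩ + (-0.09325 - 0.02007i)|110⟩ + (-0.3154 + 0.1652i)|111⟩

amp(|b₁b₂…⟩) = product of the factor amplitudes for bits b₁, b₂, …; only kets whose every factor amplitude is nonzero survive.
|000⟩: (-0.922)(-0.3062)(-0.2588) = -0.07306
|001⟩: (-0.922)(-0.3062)(-0.7421 + 0.6183i) = (-0.2095 + 0.1746i)
|010⟩: (-0.922)(0.952)(-0.2588) = 0.2272
|011⟩: (-0.922)(0.952)(-0.7421 + 0.6183i) = (0.6514 - 0.5427i)
|100⟩: (0.3785 + 0.08147i)(-0.3062)(-0.2588) = (0.02999 + 0.006456i)
|101⟩: (0.3785 + 0.08147i)(-0.3062)(-0.7421 + 0.6183i) = (0.1014 - 0.05315i)
|110⟩: (0.3785 + 0.08147i)(0.952)(-0.2588) = (-0.09325 - 0.02007i)
|111⟩: (0.3785 + 0.08147i)(0.952)(-0.7421 + 0.6183i) = (-0.3154 + 0.1652i)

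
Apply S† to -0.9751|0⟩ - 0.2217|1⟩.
-0.9751|0⟩ + 0.2217i|1⟩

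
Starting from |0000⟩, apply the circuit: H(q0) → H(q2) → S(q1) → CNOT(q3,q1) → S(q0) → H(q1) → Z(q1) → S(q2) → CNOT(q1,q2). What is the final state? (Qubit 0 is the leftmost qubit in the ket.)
1/√8|0000⟩ + (1/√8)i|0010⟩ - (1/√8)i|0100⟩ - 1/√8|0110⟩ + (1/√8)i|1000⟩ - 1/√8|1010⟩ + 1/√8|1100⟩ - (1/√8)i|1110⟩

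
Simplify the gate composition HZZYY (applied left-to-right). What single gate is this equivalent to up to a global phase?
H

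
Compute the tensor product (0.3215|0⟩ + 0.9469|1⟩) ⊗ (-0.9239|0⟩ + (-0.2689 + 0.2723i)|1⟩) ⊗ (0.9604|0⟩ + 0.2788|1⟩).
-0.2853|000⟩ - 0.08281|001⟩ + (-0.08303 + 0.08408i)|010⟩ + (-0.0241 + 0.02441i)|011⟩ - 0.8402|100⟩ - 0.2439|101⟩ + (-0.2445 + 0.2476i)|110⟩ + (-0.07099 + 0.07189i)|111⟩

amp(|b₁b₂…⟩) = product of the factor amplitudes for bits b₁, b₂, …; only kets whose every factor amplitude is nonzero survive.
|000⟩: (0.3215)(-0.9239)(0.9604) = -0.2853
|001⟩: (0.3215)(-0.9239)(0.2788) = -0.08281
|010⟩: (0.3215)(-0.2689 + 0.2723i)(0.9604) = (-0.08303 + 0.08408i)
|011⟩: (0.3215)(-0.2689 + 0.2723i)(0.2788) = (-0.0241 + 0.02441i)
|100⟩: (0.9469)(-0.9239)(0.9604) = -0.8402
|101⟩: (0.9469)(-0.9239)(0.2788) = -0.2439
|110⟩: (0.9469)(-0.2689 + 0.2723i)(0.9604) = (-0.2445 + 0.2476i)
|111⟩: (0.9469)(-0.2689 + 0.2723i)(0.2788) = (-0.07099 + 0.07189i)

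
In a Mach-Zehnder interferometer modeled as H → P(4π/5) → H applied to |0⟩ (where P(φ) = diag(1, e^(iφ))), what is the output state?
(0.09549 + 0.2939i)|0⟩ + (0.9045 - 0.2939i)|1⟩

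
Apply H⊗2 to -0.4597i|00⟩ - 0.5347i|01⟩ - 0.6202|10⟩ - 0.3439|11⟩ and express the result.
(-0.4821 - 0.4972i)|00⟩ + (-0.1382 + 0.0375i)|01⟩ + (0.4821 - 0.4972i)|10⟩ + (0.1382 + 0.0375i)|11⟩

H⊗2 gives amp(|y⟩) = (1/2) Σ_x (−1)^(x·y) amp(|x⟩), where x·y is the number of positions in which both x and y have a 1.
|00⟩: (-0.4597i - 0.5347i - 0.6202 - 0.3439)/2 = (-0.4821 - 0.4972i)
|01⟩: (-0.4597i + 0.5347i - 0.6202 + 0.3439)/2 = (-0.1382 + 0.0375i)
|10⟩: (-0.4597i - 0.5347i + 0.6202 + 0.3439)/2 = (0.4821 - 0.4972i)
|11⟩: (-0.4597i + 0.5347i + 0.6202 - 0.3439)/2 = (0.1382 + 0.0375i)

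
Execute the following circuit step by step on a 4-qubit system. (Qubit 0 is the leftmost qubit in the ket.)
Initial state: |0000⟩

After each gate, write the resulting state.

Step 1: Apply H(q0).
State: 1/√2|0000⟩ + 1/√2|1000⟩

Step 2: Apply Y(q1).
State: (1/√2)i|0100⟩ + (1/√2)i|1100⟩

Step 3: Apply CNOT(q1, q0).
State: (1/√2)i|0100⟩ + (1/√2)i|1100⟩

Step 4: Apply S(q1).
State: -1/√2|0100⟩ - 1/√2|1100⟩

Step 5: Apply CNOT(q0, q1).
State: -1/√2|0100⟩ - 1/√2|1000⟩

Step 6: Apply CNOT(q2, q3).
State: -1/√2|0100⟩ - 1/√2|1000⟩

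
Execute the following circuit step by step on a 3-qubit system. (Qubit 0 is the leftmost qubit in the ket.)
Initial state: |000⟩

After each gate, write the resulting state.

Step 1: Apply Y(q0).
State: i|100⟩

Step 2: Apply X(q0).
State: i|000⟩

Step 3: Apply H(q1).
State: (1/√2)i|000⟩ + (1/√2)i|010⟩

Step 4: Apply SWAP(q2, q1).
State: (1/√2)i|000⟩ + (1/√2)i|001⟩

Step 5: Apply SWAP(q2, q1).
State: (1/√2)i|000⟩ + (1/√2)i|010⟩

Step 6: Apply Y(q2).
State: -1/√2|001⟩ - 1/√2|011⟩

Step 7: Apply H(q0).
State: -1/2|001⟩ - 1/2|011⟩ - 1/2|101⟩ - 1/2|111⟩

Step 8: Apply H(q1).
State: -1/√2|001⟩ - 1/√2|101⟩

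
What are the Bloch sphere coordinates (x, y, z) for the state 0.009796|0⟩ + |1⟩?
(0.01959, 0, -0.9999)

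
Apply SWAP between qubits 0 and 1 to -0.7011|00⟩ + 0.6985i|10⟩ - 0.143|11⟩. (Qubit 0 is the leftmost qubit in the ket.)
-0.7011|00⟩ + 0.6985i|01⟩ - 0.143|11⟩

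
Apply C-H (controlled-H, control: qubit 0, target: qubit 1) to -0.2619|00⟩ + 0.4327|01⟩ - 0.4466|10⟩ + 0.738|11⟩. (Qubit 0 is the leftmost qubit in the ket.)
-0.2619|00⟩ + 0.4327|01⟩ + 0.2061|10⟩ - 0.8376|11⟩

C-H leaves the control-|0⟩ kets |00⟩, |01⟩ unchanged and applies H to qubit 1 on the control-|1⟩ pair (|10⟩, |11⟩).
H = [[1/√2, 1/√2], [1/√2, -1/√2]].
With a = amp(|10⟩) = -0.4466 and b = amp(|11⟩) = 0.738:
new amp(|10⟩) = (1/√2)·a + (1/√2)·b = 0.2061
new amp(|11⟩) = (1/√2)·a + (-1/√2)·b = -0.8376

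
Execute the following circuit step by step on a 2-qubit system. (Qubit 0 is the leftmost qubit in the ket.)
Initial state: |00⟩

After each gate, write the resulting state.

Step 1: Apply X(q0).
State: |10⟩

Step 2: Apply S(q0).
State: i|10⟩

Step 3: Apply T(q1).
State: i|10⟩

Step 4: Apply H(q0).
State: (1/√2)i|00⟩ - (1/√2)i|10⟩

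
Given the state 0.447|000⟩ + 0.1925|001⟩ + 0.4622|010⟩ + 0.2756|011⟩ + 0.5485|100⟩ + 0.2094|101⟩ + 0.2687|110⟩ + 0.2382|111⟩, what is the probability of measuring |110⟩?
0.0722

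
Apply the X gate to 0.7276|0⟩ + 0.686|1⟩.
0.686|0⟩ + 0.7276|1⟩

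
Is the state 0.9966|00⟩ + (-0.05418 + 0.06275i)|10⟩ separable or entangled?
Separable

Writing the state as a|00⟩ + b|01⟩ + c|10⟩ + d|11⟩, it is a product state iff ad − bc = 0.
Here (a, b, c, d) = (0.9966, 0, (-0.05418 + 0.06275i), 0): ad − bc = (0.9966)(0) − (0)(-0.05418 + 0.06275i) = 0, so the state is separable.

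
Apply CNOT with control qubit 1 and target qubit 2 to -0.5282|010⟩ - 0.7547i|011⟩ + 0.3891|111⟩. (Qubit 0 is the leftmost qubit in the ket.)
-0.7547i|010⟩ - 0.5282|011⟩ + 0.3891|110⟩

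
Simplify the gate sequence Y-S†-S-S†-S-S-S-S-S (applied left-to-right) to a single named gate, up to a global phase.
Y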